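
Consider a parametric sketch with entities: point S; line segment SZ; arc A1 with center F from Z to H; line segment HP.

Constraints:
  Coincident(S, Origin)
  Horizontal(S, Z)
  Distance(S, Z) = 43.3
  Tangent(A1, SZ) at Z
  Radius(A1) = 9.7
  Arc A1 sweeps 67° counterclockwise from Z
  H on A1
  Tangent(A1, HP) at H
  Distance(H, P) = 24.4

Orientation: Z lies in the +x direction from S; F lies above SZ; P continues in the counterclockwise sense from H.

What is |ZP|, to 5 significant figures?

33.849

S is at the origin; SZ is horizontal with |SZ| = 43.3 and Z on the +x side, so Z = (43.300, 0.0000). Since A1 is tangent to SZ there, FZ ⟂ SZ, so F = Z + (0, 9.7) = (43.300, 9.7000). On A1, Z sits at bearing -90° from F; a 67° counterclockwise sweep puts H at bearing -23°, so H = F + 9.7·(cos -23°, sin -23°) = (52.229, 5.9099). A1 meets HP tangentially, so FH is at right angles to HP, so HP runs along (−sin -23°, cos -23°); with |HP| = 24.4, P = (61.763, 28.370). Then |ZP| = |P − Z| = 33.849.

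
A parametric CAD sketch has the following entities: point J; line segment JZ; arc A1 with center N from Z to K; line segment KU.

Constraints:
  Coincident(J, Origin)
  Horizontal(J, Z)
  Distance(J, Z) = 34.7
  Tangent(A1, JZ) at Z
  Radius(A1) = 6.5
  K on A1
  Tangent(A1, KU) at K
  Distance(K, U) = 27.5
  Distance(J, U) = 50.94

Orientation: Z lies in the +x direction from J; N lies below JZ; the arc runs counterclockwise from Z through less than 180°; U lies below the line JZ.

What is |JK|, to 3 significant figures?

29.8

J is at the origin; J and Z share the same y with |JZ| = 34.7 and Z on the +x side, so Z = (34.7, 0.00). Tangency of A1 to JZ means the radius NZ is perpendicular to JZ, so N = Z + (0, -6.5) = (34.7, -6.50). Since NK ⟂ KU (tangency), |NU| = √(6.5² + 27.5²) = 28.3 regardless of where K sits on A1. So U lies on both circle(J, 50.94) and circle(N, 28.3); the below-JZ intersection is U = (37.4, -34.6). K is the foot of the tangent from U: K = (28.5, -8.58).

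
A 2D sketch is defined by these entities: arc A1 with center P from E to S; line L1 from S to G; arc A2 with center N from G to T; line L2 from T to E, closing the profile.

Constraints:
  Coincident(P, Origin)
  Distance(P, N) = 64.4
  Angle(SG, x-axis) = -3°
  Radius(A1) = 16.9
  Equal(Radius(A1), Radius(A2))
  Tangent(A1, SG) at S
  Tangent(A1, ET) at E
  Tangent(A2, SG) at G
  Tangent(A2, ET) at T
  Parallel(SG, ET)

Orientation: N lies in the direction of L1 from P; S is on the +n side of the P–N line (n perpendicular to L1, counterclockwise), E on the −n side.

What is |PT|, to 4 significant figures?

66.58

Tangency of A1 to both parallel lines with radius 16.9 puts S and E at P ± 16.9·n: S = (0.8845, 16.88), E = (-0.8845, -16.88). Equal radii place G and T the same way about N: G = N + 16.9·n = (65.20, 13.51), T = N − 16.9·n = (63.43, -20.25). Then |PT| = |T − P| = 66.58.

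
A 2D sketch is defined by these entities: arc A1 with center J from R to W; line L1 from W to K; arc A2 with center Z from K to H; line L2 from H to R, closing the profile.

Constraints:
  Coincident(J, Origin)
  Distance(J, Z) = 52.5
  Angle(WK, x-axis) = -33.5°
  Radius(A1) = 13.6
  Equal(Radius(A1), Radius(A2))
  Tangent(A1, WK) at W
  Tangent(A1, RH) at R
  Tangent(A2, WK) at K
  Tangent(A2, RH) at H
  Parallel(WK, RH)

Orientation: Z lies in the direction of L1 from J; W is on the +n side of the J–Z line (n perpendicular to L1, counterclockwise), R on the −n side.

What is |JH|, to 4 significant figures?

54.23

The slot axis is L1's direction at -33.5°, so u = (cos -33.5°, sin -33.5°) = (0.8339, -0.5519) and n = (−sin -33.5°, cos -33.5°) = (0.5519, 0.8339). J is at the origin and Z lies 52.5 along u from J, so Z = 52.5·u = (43.78, -28.98). Tangency of A1 to both parallel lines with radius 13.6 puts W and R at J ± 13.6·n: W = (7.506, 11.34), R = (-7.506, -11.34). Equal radii place K and H the same way about Z: K = Z + 13.6·n = (51.29, -17.64), H = Z − 13.6·n = (36.27, -40.32). Then |JH| = |H − J| = 54.23.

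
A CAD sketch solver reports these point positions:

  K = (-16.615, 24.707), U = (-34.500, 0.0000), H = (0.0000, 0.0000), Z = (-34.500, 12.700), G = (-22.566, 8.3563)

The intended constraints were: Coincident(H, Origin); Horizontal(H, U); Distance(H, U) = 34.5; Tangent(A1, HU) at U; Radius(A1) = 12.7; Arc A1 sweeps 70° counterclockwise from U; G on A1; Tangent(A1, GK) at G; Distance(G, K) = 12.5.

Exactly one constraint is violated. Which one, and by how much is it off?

Distance(G, K) = 12.5 — off by 4.90.

H = (0.00, 0.00) ✓; H.y = 0.00, U.y = 0.00 ✓; |HU| = 34.50 ✓; ∠(ZU, UH) = 90.00° ✓; |ZU| = 12.70 ✓; bearing(Z→G) − bearing(Z→U) = 70.00° ✓; |ZG| = 12.70 ✓; ∠(ZG, GK) = 90.00° ✓; |GK| = 17.40 ✗.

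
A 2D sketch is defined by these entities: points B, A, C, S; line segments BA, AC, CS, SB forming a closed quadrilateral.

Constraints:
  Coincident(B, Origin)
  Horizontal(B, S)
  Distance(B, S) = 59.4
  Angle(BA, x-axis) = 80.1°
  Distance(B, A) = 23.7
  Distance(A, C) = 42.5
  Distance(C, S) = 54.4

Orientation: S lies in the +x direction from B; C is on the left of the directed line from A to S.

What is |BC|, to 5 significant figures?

62.226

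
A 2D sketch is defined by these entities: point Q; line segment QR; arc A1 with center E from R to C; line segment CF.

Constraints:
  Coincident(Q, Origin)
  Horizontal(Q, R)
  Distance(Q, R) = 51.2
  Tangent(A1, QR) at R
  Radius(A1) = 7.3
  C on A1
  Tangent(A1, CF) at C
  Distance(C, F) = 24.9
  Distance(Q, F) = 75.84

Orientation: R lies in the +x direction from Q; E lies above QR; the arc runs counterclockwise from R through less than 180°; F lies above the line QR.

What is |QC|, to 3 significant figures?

56.9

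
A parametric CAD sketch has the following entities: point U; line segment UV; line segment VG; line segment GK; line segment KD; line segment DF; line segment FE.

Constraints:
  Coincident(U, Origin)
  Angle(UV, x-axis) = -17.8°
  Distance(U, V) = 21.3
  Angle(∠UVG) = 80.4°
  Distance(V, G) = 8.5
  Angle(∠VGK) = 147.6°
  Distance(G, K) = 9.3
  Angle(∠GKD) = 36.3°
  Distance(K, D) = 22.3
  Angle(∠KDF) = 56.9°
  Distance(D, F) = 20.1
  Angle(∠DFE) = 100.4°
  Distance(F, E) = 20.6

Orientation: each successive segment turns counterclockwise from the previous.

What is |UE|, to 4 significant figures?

32.25

U is at the origin; UV runs at -17.8° with length 21.3, so V = (20.28, -6.511). ∠UVG = 80.4° gives VG at 81.80° from the x-axis; with |VG| = 8.5, G = (21.49, 1.902). ∠VGK = 147.6° gives GK at 114.2° from the x-axis; with |GK| = 9.3, K = (17.68, 10.38). ∠GKD = 36.3° gives KD at -102.1° from the x-axis; with |KD| = 22.3, D = (13.01, -11.42). ∠KDF = 56.9° gives DF at 21.00° from the x-axis; with |DF| = 20.1, F = (31.77, -4.217). ∠DFE = 100.4° gives FE at 100.6° from the x-axis; with |FE| = 20.6, E = (27.98, 16.03). Then |UE| = |E − U| = 32.25.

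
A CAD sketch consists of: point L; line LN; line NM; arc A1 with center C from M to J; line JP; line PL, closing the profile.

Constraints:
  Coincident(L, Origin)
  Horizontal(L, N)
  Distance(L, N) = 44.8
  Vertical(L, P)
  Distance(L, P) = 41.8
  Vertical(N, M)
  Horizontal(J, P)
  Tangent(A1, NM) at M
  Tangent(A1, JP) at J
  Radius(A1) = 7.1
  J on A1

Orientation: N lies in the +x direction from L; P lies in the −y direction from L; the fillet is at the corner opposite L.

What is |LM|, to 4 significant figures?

56.67

L is at the origin; LN is horizontal with |LN| = 44.8 and N on the +x side, so N = (44.80, 0.000). L and P share the same x with |LP| = 41.8 and P on the −y side, so P = (0.000, -41.80). The virtual corner opposite L is at (44.80, -41.80). A1 meets NM tangentially, so CM is at right angles to NM and the tangent condition forces CJ to be normal to JP, with radius 7.1, so the center C sits 7.1 in from both sides at C = (37.70, -34.70). That places the tangent points at M = (44.80, -34.70) on NM and J = (37.70, -41.80) on JP. Then |LM| = |M − L| = 56.67.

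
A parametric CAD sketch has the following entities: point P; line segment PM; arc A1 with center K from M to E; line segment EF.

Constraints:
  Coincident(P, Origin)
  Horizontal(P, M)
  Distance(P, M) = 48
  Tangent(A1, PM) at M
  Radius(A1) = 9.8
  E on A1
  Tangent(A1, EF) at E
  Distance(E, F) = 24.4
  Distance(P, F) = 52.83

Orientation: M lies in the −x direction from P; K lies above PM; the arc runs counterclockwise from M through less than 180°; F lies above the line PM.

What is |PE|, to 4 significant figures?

39.62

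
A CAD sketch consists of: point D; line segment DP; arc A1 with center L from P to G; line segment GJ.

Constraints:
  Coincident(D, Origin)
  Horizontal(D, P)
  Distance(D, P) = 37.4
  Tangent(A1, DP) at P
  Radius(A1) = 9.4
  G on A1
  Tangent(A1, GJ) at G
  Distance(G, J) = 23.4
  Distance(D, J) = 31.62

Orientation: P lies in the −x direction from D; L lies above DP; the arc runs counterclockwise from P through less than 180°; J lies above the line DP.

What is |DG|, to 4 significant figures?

29.50

Checks: |LG| = 9.400 ✓; ∠(LG, GJ) = 90.00° ✓; |GJ| = 23.40 ✓; |DJ| = 31.62 ✓.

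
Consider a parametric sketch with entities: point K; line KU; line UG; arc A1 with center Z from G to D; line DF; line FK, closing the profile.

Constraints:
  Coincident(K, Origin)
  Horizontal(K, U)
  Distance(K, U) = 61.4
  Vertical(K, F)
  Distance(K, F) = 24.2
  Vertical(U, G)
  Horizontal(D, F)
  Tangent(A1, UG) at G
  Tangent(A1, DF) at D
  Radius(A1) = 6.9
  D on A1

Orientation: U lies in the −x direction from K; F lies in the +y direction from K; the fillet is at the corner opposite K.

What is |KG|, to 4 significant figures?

63.79

K is at the origin; KU is horizontal with |KU| = 61.4 and U on the −x side, so U = (-61.40, 0.000). K and F share the same x with |KF| = 24.2 and F on the +y side, so F = (0.000, 24.20). The virtual corner opposite K is at (-61.40, 24.20). Since A1 is tangent to UG there, ZG ⟂ UG and the tangent condition forces ZD to be normal to DF, with radius 6.9, so the center Z sits 6.9 in from both sides at Z = (-54.50, 17.30). That places the tangent points at G = (-61.40, 17.30) on UG and D = (-54.50, 24.20) on DF. Then |KG| = |G − K| = 63.79.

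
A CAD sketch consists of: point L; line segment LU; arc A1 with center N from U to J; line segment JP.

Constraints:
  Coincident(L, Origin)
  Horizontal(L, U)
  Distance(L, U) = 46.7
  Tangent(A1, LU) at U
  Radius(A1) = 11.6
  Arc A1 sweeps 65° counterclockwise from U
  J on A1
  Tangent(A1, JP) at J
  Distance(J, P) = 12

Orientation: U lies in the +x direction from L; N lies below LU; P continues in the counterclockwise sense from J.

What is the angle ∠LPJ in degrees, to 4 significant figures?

85.54°

L is at the origin; L and U share the same y with |LU| = 46.7 and U on the +x side, so U = (46.70, 0.000). A1 meets LU tangentially, so NU is at right angles to LU, so N = U + (0, -11.6) = (46.70, -11.60). On A1, U sits at bearing 90° from N; a 65° counterclockwise sweep puts J at bearing 155°, so J = N + 11.6·(cos 155°, sin 155°) = (36.19, -6.698). A1 meets JP tangentially, so NJ is at right angles to JP, so JP runs along (−sin 155°, cos 155°); with |JP| = 12.0, P = (31.12, -17.57). Then cos ∠LPJ = PL·PJ / (|PL||PJ|), giving 85.54°.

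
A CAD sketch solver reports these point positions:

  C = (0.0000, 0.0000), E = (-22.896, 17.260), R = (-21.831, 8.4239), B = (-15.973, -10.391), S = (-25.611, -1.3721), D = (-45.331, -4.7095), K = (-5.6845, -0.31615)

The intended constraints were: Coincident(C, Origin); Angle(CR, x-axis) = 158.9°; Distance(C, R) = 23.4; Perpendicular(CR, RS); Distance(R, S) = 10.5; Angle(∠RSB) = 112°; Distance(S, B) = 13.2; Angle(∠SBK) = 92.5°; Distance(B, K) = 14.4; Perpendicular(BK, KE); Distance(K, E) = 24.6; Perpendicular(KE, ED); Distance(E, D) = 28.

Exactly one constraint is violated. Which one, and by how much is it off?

Distance(E, D) = 28 — off by 3.40.

C = (0.00, 0.00) ✓; CR at 158.9° ✓; |CR| = 23.40 ✓; ∠(CR, RS) = 90.00° ✓; |RS| = 10.50 ✓; ∠RSB = 112.0° ✓; |SB| = 13.20 ✓; ∠SBK = 92.50° ✓; |BK| = 14.40 ✓; ∠(BK, KE) = 90.00° ✓; |KE| = 24.60 ✓; ∠(KE, ED) = 90.00° ✓; |ED| = 31.40 ✗.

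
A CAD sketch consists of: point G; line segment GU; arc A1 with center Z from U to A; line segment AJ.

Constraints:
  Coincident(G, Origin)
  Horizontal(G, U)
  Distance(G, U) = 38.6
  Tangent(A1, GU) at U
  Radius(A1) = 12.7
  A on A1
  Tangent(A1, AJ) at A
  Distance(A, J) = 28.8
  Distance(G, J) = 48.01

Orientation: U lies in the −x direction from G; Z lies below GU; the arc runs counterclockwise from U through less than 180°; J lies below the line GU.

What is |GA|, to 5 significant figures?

51.902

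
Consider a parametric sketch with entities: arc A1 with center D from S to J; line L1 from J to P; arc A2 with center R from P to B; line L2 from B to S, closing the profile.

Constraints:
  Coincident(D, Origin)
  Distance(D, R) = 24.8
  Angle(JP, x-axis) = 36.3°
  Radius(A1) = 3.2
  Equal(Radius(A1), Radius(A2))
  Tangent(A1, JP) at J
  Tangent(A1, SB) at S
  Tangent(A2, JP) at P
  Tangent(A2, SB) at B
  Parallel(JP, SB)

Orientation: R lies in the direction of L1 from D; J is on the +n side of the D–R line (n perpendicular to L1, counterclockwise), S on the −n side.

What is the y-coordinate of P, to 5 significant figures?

17.261

The slot axis is L1's direction at 36.3°, so u = (cos 36.3°, sin 36.3°) = (0.80593, 0.59201) and n = (−sin 36.3°, cos 36.3°) = (-0.59201, 0.80593). D is at the origin and R lies 24.8 along u from D, so R = 24.8·u = (19.987, 14.682). Tangency of A1 to both parallel lines with radius 3.2 puts J and S at D ± 3.2·n: J = (-1.8944, 2.5790), S = (1.8944, -2.5790). Equal radii place P and B the same way about R: P = R + 3.2·n = (18.093, 17.261), B = R − 3.2·n = (21.881, 12.103). So P.y = 17.261.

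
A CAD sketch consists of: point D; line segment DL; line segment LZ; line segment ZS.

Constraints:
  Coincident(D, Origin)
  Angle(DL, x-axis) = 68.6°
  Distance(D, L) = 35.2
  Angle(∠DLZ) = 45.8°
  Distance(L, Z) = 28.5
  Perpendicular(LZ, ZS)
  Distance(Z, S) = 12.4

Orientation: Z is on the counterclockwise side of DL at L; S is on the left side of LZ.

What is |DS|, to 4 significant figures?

13.43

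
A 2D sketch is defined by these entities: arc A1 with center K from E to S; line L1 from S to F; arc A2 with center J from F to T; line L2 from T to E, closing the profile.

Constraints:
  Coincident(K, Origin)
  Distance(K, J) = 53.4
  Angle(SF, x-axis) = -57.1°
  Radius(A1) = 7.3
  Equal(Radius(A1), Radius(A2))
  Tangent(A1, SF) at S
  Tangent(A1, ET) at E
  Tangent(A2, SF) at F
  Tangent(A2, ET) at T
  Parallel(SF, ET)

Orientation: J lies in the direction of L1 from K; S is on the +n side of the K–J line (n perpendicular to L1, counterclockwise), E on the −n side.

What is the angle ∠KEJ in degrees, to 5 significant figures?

82.216°

K is at the origin and J lies 53.4 along u from K, so J = 53.4·u = (29.006, -44.836). Tangency of A1 to both parallel lines with radius 7.3 puts S and E at K ± 7.3·n: S = (6.1292, 3.9652), E = (-6.1292, -3.9652). Then cos ∠KEJ = EK·EJ / (|EK||EJ|), giving 82.216°.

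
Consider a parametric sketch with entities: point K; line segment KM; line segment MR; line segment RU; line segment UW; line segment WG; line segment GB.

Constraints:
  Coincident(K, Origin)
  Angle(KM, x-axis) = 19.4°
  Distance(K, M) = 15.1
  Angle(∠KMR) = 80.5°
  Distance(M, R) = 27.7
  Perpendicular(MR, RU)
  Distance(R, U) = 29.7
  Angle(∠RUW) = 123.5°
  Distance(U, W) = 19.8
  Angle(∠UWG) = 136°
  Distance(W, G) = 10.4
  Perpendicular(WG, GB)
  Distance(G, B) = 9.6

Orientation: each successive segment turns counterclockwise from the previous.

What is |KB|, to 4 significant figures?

14.40

K is at the origin; KM runs at 19.4° with length 15.1, so M = (14.24, 5.016). ∠KMR = 80.5° gives MR at 118.9° from the x-axis; with |MR| = 27.7, R = (0.8557, 29.27). MR is perpendicular to RU, so RU runs at -151.1°; with |RU| = 29.7, U = (-25.15, 14.91). ∠RUW = 123.5° gives UW at -94.60° from the x-axis; with |UW| = 19.8, W = (-26.73, -4.824). ∠UWG = 136.0° gives WG at -50.60° from the x-axis; with |WG| = 10.4, G = (-20.13, -12.86). WG is perpendicular to GB, so GB runs at 39.40°; with |GB| = 9.6, B = (-12.71, -6.767). Then |KB| = |B − K| = 14.40.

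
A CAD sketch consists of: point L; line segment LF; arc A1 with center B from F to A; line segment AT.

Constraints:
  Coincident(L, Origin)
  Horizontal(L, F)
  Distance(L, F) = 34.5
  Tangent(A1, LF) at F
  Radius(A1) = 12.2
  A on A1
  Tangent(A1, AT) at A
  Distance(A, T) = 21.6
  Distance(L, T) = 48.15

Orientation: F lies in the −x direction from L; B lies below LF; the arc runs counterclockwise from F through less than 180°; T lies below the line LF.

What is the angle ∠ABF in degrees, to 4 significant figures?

127.4°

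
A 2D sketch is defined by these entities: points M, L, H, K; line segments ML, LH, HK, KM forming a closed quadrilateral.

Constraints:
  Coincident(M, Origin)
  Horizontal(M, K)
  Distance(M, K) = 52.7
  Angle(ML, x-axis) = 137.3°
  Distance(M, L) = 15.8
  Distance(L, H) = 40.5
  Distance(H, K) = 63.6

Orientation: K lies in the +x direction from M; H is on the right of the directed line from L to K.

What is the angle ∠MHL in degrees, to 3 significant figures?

18.6°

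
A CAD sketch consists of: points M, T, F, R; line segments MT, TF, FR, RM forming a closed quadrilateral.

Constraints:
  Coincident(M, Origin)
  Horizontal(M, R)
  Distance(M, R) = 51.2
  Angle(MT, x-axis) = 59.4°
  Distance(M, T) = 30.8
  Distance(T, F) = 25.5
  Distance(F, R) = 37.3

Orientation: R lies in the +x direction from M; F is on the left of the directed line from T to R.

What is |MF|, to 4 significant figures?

53.12

M is at the origin; M and R share the same y with |MR| = 51.2 and R in +x, so R = (51.2, 0). MT runs at 59.4° with |MT| = 30.8, so T = (15.68, 26.51). F is determined by |TF| = 25.5 and |FR| = 37.3 together: it lies at the intersection of circle(T, 25.5) and circle(R, 37.3). With |TR| = 44.32, the foot of the radical line on TR is 13.80 from T and the perpendicular offset is √(25.5² − 13.80²) = 21.44. Taking the left-of-TR solution: F = (39.56, 35.44).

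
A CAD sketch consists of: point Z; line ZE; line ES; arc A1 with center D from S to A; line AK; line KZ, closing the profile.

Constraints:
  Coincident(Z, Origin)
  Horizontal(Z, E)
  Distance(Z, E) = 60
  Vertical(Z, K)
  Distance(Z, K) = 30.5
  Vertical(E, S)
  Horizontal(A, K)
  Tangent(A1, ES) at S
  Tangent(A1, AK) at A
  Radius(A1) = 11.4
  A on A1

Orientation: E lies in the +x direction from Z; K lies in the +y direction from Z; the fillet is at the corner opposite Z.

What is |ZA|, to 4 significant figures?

57.38

Z is at the origin; ZE is horizontal with |ZE| = 60.0 and E on the +x side, so E = (60.00, 0.000). ZK is vertical with |ZK| = 30.5 and K on the +y side, so K = (0.000, 30.50). The virtual corner opposite Z is at (60.00, 30.50). Tangency of A1 to ES means the radius DS is perpendicular to ES and tangency of A1 to AK means the radius DA is perpendicular to AK, with radius 11.4, so the center D sits 11.4 in from both sides at D = (48.60, 19.10). That places the tangent points at S = (60.00, 19.10) on ES and A = (48.60, 30.50) on AK. Then |ZA| = |A − Z| = 57.38.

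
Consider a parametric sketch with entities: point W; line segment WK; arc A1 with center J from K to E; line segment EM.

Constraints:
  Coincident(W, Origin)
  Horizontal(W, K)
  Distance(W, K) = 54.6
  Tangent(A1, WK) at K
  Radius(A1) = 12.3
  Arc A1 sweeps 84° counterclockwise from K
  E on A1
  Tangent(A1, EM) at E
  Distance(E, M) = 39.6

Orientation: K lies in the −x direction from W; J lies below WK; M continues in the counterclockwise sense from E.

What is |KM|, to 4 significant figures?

52.99

On A1, K sits at bearing 90° from J; an 84° counterclockwise sweep puts E at bearing 174°, so E = J + 12.3·(cos 174°, sin 174°) = (-66.83, -11.01). Tangency of A1 to EM means the radius JE is perpendicular to EM, so EM runs along (−sin 174°, cos 174°); with |EM| = 39.6, M = (-70.97, -50.40). Then |KM| = |M − K| = 52.99.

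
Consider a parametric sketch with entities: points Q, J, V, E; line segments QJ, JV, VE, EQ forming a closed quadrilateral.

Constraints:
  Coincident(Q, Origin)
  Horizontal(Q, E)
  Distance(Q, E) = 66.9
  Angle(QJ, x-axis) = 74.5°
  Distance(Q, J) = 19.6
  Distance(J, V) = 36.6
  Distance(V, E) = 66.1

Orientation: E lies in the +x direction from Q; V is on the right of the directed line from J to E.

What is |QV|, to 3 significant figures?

17.9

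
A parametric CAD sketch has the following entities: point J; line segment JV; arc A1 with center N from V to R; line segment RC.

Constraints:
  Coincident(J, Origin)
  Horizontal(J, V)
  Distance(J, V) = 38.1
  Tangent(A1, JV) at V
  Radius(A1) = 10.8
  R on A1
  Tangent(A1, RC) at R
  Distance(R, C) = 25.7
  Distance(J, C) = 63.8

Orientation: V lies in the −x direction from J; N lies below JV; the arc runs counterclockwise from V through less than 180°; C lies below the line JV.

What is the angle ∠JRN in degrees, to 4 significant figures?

22.58°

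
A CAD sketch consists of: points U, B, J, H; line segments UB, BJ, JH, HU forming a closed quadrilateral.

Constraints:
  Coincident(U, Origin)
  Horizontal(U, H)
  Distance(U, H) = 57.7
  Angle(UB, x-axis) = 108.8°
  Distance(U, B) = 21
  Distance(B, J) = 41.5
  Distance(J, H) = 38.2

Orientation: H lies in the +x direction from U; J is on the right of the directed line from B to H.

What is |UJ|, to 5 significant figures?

23.729

Checks: |BJ| = 41.50 ✓; |JH| = 38.20 ✓.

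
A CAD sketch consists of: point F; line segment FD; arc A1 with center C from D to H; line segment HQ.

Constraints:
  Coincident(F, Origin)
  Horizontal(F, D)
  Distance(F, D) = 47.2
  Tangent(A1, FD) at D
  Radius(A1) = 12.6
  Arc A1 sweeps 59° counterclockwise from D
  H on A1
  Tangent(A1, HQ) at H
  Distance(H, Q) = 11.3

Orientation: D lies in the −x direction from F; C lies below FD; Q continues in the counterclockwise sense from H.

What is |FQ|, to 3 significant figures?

65.7

On A1, D sits at bearing 90° from C; a 59° counterclockwise sweep puts H at bearing 149°, so H = C + 12.6·(cos 149°, sin 149°) = (-58.0, -6.11). Since A1 is tangent to HQ there, CH ⟂ HQ, so HQ runs along (−sin 149°, cos 149°); with |HQ| = 11.3, Q = (-63.8, -15.8). Then |FQ| = |Q − F| = 65.7.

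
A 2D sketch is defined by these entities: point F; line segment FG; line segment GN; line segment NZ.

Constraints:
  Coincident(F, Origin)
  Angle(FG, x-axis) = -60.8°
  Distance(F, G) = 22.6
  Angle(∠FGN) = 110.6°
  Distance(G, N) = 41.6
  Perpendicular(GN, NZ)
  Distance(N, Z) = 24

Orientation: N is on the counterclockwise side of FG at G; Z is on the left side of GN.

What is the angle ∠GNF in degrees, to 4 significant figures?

23.12°

F is at the origin; FG runs at -60.8° with length 22.6, so G = 22.6·(cos -60.8°, sin -60.8°) = (11.03, -19.73). ∠FGN = 110.6°, so GN runs at -60.8° + (180° − 110.6°) = 8.600° from the x-axis; with |GN| = 41.6, N = G + 41.6·(cos 8.600°, sin 8.600°) = (52.16, -13.51). Then cos ∠GNF = NG·NF / (|NG||NF|), giving 23.12°.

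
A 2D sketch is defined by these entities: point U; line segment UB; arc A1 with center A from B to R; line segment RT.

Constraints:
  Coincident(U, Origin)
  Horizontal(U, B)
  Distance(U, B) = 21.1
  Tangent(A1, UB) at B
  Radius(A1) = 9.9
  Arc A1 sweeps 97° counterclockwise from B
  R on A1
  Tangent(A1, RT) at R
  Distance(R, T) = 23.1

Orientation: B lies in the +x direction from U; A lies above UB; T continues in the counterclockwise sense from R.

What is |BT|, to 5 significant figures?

34.749

U is at the origin; UB is horizontal with |UB| = 21.1 and B on the +x side, so B = (21.100, 0.0000). The tangent condition forces AB to be normal to UB, so A = B + (0, 9.9) = (21.100, 9.9000). On A1, B sits at bearing -90° from A; a 97° counterclockwise sweep puts R at bearing 7°, so R = A + 9.9·(cos 7°, sin 7°) = (30.926, 11.107). The tangent condition forces AR to be normal to RT, so RT runs along (−sin 7°, cos 7°); with |RT| = 23.1, T = (28.111, 34.034). Then |BT| = |T − B| = 34.749.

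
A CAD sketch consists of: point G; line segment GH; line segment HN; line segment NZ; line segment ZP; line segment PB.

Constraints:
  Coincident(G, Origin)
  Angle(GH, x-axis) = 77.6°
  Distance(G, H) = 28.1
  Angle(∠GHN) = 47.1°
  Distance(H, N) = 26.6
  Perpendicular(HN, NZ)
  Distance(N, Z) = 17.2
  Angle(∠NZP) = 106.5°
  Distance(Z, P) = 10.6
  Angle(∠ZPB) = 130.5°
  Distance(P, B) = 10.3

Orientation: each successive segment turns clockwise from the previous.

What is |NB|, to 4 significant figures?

23.81

G is at the origin; GH runs at 77.6° with length 28.1, so H = (6.034, 27.44). ∠GHN = 47.1° gives HN at -55.30° from the x-axis; with |HN| = 26.6, N = (21.18, 5.575). HN ⟂ NZ, so NZ runs at -145.3°; with |NZ| = 17.2, Z = (7.036, -4.216). ∠NZP = 106.5° gives ZP at 141.2° from the x-axis; with |ZP| = 10.6, P = (-1.225, 2.426). ∠ZPB = 130.5° gives PB at 91.70° from the x-axis; with |PB| = 10.3, B = (-1.531, 12.72). Then |NB| = |B − N| = 23.81.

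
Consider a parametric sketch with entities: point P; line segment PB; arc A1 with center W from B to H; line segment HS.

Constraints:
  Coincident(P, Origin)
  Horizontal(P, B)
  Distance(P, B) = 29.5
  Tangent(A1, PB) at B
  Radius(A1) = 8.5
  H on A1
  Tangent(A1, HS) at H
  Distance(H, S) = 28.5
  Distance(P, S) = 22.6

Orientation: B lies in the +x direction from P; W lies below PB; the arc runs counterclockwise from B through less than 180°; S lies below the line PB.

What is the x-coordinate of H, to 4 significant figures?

23.55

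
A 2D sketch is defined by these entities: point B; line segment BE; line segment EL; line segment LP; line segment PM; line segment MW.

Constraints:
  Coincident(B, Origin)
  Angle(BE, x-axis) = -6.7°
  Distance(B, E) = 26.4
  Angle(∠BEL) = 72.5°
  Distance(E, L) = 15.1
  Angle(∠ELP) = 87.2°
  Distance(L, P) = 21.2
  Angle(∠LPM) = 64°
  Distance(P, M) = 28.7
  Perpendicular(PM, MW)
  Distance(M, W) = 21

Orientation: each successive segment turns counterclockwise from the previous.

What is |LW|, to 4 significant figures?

19.50

∠LPM = 64.0° gives PM at -50.40° from the x-axis; with |PM| = 28.7, M = (21.08, -15.35). PM ⟂ MW, so MW runs at 39.60°; with |MW| = 21.0, W = (37.26, -1.960). Then |LW| = |W − L| = 19.50.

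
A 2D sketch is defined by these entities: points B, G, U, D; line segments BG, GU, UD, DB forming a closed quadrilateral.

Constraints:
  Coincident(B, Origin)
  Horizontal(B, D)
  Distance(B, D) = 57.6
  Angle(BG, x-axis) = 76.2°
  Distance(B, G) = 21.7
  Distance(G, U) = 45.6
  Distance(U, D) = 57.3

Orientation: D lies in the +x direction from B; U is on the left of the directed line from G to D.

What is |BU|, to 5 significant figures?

65.194

B is at the origin; BD is horizontal with |BD| = 57.6 and D in +x, so D = (57.6, 0). BG runs at 76.2° with |BG| = 21.7, so G = (5.1762, 21.074). U is determined by |GU| = 45.6 and |UD| = 57.3 together: it lies at the intersection of circle(G, 45.6) and circle(D, 57.3). With |GD| = 56.501, the foot of the radical line on GD is 17.596 from G and the perpendicular offset is √(45.6² − 17.596²) = 42.068. Taking the left-of-GD solution: U = (37.193, 53.543).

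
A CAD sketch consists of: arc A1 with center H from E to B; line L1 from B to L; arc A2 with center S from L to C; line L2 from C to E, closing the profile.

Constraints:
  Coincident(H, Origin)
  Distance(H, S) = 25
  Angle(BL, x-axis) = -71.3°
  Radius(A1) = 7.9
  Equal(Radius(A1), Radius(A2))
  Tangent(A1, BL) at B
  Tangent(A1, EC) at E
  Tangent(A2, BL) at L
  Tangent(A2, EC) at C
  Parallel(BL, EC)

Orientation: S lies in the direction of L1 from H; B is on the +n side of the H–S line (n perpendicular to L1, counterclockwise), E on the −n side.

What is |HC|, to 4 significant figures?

26.22

Tangency of A1 to both parallel lines with radius 7.9 puts B and E at H ± 7.9·n: B = (7.483, 2.533), E = (-7.483, -2.533). Equal radii place L and C the same way about S: L = S + 7.9·n = (15.50, -21.15), C = S − 7.9·n = (0.5324, -26.21). Then |HC| = |C − H| = 26.22.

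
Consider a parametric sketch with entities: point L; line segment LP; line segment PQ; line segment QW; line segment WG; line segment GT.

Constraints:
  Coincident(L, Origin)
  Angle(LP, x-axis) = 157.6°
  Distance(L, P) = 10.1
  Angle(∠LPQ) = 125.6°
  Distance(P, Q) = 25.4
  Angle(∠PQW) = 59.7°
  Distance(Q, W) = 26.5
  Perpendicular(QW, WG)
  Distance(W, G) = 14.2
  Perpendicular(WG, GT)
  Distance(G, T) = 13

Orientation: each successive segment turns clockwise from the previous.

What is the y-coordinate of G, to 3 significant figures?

7.21

∠PQW = 59.7° gives QW at -17.1° from the x-axis; with |QW| = 26.5, W = (10.2, 20.8). QW ⟂ WG, so WG runs at -107°; with |WG| = 14.2, G = (6.02, 7.21). So G.y = 7.21.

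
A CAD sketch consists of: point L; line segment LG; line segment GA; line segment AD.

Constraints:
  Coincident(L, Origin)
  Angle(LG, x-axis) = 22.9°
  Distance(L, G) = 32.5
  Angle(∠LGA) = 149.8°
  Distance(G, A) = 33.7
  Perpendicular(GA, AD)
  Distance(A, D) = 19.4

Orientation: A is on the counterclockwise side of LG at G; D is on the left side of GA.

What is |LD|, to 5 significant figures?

61.864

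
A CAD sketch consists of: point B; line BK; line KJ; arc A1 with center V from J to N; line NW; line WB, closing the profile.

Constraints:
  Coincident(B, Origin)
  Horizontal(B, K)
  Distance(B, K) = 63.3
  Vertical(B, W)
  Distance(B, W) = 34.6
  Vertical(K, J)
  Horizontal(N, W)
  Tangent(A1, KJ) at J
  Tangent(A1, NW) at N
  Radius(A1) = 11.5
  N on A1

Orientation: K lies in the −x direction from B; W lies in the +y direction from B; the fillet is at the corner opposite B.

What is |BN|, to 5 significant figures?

62.293

B is at the origin; B and K share the same y with |BK| = 63.3 and K on the −x side, so K = (-63.300, 0.0000). B and W share the same x with |BW| = 34.6 and W on the +y side, so W = (0.0000, 34.600). The virtual corner opposite B is at (-63.300, 34.600). The tangent condition forces VJ to be normal to KJ and since A1 is tangent to NW there, VN ⟂ NW, with radius 11.5, so the center V sits 11.5 in from both sides at V = (-51.800, 23.100). That places the tangent points at J = (-63.300, 23.100) on KJ and N = (-51.800, 34.600) on NW. Then |BN| = |N − B| = 62.293.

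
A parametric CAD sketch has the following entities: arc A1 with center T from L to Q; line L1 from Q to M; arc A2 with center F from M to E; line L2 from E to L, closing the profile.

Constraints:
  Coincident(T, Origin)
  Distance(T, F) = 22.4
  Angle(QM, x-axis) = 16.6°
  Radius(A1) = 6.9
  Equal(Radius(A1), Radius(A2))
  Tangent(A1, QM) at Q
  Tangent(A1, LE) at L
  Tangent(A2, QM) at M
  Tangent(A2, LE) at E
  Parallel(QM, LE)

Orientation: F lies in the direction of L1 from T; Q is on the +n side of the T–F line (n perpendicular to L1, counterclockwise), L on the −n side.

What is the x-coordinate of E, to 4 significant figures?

23.44

The slot axis is L1's direction at 16.6°, so u = (cos 16.6°, sin 16.6°) = (0.9583, 0.2857) and n = (−sin 16.6°, cos 16.6°) = (-0.2857, 0.9583). T is at the origin and F lies 22.4 along u from T, so F = 22.4·u = (21.47, 6.399). Tangency of A1 to both parallel lines with radius 6.9 puts Q and L at T ± 6.9·n: Q = (-1.971, 6.612), L = (1.971, -6.612). Equal radii place M and E the same way about F: M = F + 6.9·n = (19.50, 13.01), E = F − 6.9·n = (23.44, -0.2130). So E.x = 23.44.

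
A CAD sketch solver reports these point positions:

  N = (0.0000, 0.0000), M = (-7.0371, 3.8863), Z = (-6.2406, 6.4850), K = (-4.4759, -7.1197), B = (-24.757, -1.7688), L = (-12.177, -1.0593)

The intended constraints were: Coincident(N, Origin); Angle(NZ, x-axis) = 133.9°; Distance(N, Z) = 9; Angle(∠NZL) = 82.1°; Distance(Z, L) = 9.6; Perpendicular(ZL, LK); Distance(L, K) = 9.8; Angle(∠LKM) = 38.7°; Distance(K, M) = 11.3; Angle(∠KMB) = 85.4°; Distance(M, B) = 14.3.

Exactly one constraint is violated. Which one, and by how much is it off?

Distance(M, B) = 14.3 — off by 4.30.

N = (0.00, 0.00) ✓; NZ at 133.9° ✓; |NZ| = 9.000 ✓; ∠NZL = 82.10° ✓; |ZL| = 9.600 ✓; ∠(ZL, LK) = 90.00° ✓; |LK| = 9.800 ✓; ∠LKM = 38.70° ✓; |KM| = 11.30 ✓; ∠KMB = 85.40° ✓; |MB| = 18.60 ✗.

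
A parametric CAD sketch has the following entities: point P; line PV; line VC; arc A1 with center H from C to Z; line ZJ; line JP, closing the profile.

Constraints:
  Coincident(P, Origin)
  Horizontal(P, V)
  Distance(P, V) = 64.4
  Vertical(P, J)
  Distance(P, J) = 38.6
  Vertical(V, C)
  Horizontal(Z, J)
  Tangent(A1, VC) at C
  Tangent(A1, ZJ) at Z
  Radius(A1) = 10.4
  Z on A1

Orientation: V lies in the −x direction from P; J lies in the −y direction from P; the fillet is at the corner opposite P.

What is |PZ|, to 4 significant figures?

66.38

P is at the origin; P and V share the same y with |PV| = 64.4 and V on the −x side, so V = (-64.40, 0.000). P and J share the same x with |PJ| = 38.6 and J on the −y side, so J = (0.000, -38.60). The virtual corner opposite P is at (-64.40, -38.60). The tangent condition forces HC to be normal to VC and since A1 is tangent to ZJ there, HZ ⟂ ZJ, with radius 10.4, so the center H sits 10.4 in from both sides at H = (-54.00, -28.20). That places the tangent points at C = (-64.40, -28.20) on VC and Z = (-54.00, -38.60) on ZJ. Then |PZ| = |Z − P| = 66.38.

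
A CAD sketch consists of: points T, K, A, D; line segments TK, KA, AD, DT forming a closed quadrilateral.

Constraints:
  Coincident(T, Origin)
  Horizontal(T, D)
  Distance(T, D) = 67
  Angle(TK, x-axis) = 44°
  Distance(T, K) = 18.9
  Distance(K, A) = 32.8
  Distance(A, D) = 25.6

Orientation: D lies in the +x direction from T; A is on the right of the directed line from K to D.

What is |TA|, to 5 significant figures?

41.858

Checks: TK at 44.00° ✓; |KA| = 32.80 ✓; |AD| = 25.60 ✓.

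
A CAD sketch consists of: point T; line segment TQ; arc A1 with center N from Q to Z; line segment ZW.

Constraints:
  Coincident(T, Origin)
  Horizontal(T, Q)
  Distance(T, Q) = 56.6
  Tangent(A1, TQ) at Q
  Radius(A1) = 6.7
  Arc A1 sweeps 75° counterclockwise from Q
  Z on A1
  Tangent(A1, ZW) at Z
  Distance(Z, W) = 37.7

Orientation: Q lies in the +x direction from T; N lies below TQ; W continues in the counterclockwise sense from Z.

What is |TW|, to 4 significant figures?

57.81

T is at the origin; TQ is horizontal with |TQ| = 56.6 and Q on the +x side, so Q = (56.60, 0.000). The tangent condition forces NQ to be normal to TQ, so N = Q + (0, -6.7) = (56.60, -6.700). On A1, Q sits at bearing 90° from N; a 75° counterclockwise sweep puts Z at bearing 165°, so Z = N + 6.7·(cos 165°, sin 165°) = (50.13, -4.966). The tangent condition forces NZ to be normal to ZW, so ZW runs along (−sin 165°, cos 165°); with |ZW| = 37.7, W = (40.37, -41.38). Then |TW| = |W − T| = 57.81.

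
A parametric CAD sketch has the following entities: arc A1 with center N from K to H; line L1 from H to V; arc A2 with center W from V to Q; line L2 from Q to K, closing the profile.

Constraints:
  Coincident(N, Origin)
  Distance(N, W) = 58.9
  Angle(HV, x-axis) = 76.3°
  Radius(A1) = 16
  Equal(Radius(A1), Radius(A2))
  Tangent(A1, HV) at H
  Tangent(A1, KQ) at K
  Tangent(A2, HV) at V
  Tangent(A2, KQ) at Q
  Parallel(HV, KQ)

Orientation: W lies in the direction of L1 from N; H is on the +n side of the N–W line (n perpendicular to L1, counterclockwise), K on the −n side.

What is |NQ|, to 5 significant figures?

61.034

The slot axis is L1's direction at 76.3°, so u = (cos 76.3°, sin 76.3°) = (0.23684, 0.97155) and n = (−sin 76.3°, cos 76.3°) = (-0.97155, 0.23684). N is at the origin and W lies 58.9 along u from N, so W = 58.9·u = (13.950, 57.224). Tangency of A1 to both parallel lines with radius 16.0 puts H and K at N ± 16.0·n: H = (-15.545, 3.7894), K = (15.545, -3.7894). Equal radii place V and Q the same way about W: V = W + 16.0·n = (-1.5950, 61.014), Q = W − 16.0·n = (29.495, 53.435). Then |NQ| = |Q − N| = 61.034.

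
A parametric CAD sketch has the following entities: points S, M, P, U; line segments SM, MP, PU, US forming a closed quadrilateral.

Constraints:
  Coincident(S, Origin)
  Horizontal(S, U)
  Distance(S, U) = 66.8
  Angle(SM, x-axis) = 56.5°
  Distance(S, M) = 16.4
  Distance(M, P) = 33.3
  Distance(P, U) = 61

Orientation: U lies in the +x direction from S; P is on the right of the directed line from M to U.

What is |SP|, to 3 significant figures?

21.6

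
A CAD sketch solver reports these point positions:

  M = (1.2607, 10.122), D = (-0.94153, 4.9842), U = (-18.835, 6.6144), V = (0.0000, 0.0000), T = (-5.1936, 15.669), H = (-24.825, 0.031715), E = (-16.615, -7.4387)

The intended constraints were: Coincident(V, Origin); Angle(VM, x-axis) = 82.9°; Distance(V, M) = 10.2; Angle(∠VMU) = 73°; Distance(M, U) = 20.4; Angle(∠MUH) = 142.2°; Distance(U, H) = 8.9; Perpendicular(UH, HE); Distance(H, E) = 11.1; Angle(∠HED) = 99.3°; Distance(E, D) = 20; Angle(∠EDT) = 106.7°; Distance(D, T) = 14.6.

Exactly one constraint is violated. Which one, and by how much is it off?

Distance(D, T) = 14.6 — off by 3.10.

V = (0.00, 0.00) ✓; VM at 82.90° ✓; |VM| = 10.20 ✓; ∠VMU = 73.00° ✓; |MU| = 20.40 ✓; ∠MUH = 142.2° ✓; |UH| = 8.900 ✓; ∠(UH, HE) = 90.00° ✓; |HE| = 11.10 ✓; ∠HED = 99.30° ✓; |ED| = 20.00 ✓; ∠EDT = 106.7° ✓; |DT| = 11.50 ✗.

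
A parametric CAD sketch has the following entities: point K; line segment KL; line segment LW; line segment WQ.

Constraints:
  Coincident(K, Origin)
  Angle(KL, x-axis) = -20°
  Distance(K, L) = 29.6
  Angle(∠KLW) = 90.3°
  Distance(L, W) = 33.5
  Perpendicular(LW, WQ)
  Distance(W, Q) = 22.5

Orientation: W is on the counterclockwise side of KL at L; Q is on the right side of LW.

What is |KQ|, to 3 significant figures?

62.0

∠KLW = 90.3°, so LW runs at -20.0° + (180° − 90.3°) = 69.7° from the x-axis; with |LW| = 33.5, W = L + 33.5·(cos 69.7°, sin 69.7°) = (39.4, 21.3). The perpendicularity gives WQ at right angles to LW; with |WQ| = 22.5 on the right of LW, Q = W + 22.5·(0.938, -0.347) = (60.5, 13.5). Then |KQ| = |Q − K| = 62.0.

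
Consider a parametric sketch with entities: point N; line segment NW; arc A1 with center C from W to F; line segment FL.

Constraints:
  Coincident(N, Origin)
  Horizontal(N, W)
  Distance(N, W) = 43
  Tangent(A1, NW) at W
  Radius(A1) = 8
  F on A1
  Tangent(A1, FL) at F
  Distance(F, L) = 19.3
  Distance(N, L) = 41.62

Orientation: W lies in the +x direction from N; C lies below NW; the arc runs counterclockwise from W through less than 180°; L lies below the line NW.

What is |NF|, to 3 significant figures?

35.7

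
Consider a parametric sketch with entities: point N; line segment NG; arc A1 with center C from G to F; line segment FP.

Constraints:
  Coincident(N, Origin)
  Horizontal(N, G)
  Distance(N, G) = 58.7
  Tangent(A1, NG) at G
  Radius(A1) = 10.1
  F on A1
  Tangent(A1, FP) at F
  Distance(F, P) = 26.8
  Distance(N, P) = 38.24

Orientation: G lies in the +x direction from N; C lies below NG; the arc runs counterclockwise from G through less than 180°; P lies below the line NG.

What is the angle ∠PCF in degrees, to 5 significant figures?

69.350°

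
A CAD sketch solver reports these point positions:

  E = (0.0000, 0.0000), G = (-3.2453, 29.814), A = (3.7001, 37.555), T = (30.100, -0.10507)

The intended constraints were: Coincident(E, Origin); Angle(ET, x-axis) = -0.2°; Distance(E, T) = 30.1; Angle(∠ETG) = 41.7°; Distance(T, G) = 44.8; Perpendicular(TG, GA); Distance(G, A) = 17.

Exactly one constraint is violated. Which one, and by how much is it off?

Distance(G, A) = 17 — off by 6.60.

E = (0.00, 0.00) ✓; ET at -0.2000° ✓; |ET| = 30.10 ✓; ∠ETG = 41.70° ✓; |TG| = 44.80 ✓; ∠(TG, GA) = 90.00° ✓; |GA| = 10.40 ✗.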